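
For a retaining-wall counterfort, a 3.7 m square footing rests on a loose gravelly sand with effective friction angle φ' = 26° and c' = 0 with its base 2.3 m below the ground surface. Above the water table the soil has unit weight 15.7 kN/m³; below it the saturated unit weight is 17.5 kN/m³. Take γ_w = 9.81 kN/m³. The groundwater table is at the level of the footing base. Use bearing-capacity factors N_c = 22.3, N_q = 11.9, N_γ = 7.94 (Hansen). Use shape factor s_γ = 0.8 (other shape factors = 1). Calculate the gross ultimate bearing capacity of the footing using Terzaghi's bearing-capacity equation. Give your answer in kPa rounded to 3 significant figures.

q_ult ≈ 520 kPa

Overburden at base level: q = 15.7 × 2.3 = 36.11 kPa.
Below the base the soil is submerged, so the ½γBN_γ term uses γ' = 17.5 − 9.81 = 7.69 kN/m³.
Surcharge term q·N_q = 36.11 × 11.9 = 429.71 kPa; self-weight term 0.5·γ·B·N_γ·s_γ = 0.5 × 7.69 × 3.7 × 7.94 × 0.8 = 90.367 kPa.
q_ult = 429.71 + 90.367 = 520.08 kPa.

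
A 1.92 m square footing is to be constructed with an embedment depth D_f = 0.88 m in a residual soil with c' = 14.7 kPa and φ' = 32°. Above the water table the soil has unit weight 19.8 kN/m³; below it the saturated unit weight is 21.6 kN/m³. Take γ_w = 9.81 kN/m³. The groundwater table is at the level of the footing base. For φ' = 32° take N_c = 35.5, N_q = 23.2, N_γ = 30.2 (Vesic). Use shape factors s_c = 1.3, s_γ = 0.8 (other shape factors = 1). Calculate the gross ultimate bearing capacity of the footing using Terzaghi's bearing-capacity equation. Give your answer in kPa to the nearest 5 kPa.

q_ult ≈ 1355 kPa

Overburden at base level: q = 19.8 × 0.88 = 17.424 kPa.
Below the base the soil is submerged, so the ½γBN_γ term uses γ' = 21.6 − 9.81 = 11.79 kN/m³.
Cohesion term c·N_c·s_c = 14.7 × 35.5 × 1.3 = 678.41 kPa; surcharge term q·N_q = 17.424 × 23.2 = 404.24 kPa; self-weight term 0.5·γ·B·N_γ·s_γ = 0.5 × 11.79 × 1.92 × 30.2 × 0.8 = 273.45 kPa.
q_ult = 678.41 + 404.24 + 273.45 = 1356.1 kPa.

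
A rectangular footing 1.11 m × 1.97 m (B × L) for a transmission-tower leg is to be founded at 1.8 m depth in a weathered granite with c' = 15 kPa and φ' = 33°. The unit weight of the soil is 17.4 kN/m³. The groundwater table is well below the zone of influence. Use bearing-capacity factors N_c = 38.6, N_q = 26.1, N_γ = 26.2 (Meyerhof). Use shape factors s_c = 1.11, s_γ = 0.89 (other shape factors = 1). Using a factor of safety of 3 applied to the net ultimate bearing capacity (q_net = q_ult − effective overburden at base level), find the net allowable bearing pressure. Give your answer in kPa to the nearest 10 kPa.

Overburden at base level: q = 17.4 × 1.8 = 31.32 kPa.
Cohesion term c·N_c·s_c = 15 × 38.6 × 1.11 = 642.69 kPa; surcharge term q·N_q = 31.32 × 26.1 = 817.45 kPa; self-weight term 0.5·γ·B·N_γ·s_γ = 0.5 × 17.4 × 1.11 × 26.2 × 0.89 = 225.18 kPa.
q_ult = 642.69 + 817.45 + 225.18 = 1685.3 kPa.
Net ultimate: q_net = 1685.3 − 31.32 = 1654 kPa.
q_all(net) = 1654 / 3 = 551.33 kPa.

q_all(net) ≈ 550 kPa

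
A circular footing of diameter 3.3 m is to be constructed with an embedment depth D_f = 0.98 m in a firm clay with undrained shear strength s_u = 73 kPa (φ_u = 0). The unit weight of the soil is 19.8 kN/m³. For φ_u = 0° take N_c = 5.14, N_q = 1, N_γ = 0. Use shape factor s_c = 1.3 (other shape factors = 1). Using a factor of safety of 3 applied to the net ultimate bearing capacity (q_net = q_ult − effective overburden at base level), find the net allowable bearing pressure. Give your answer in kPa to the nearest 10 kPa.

q_all(net) ≈ 160 kPa

q = γ·D_f = 19.8 × 0.98 = 19.404 kPa.
c·N_c·s_c = 73 × 5.14 × 1.3 = 487.79 kPa
q·N_q = 19.404 × 1 = 19.404 kPa
q_ult = 487.79 + 19.404 = 507.19 kPa.
Net ultimate: q_net = 507.19 − 19.404 = 487.79 kPa.
q_all(net) = 487.79 / 3 = 162.6 kPa.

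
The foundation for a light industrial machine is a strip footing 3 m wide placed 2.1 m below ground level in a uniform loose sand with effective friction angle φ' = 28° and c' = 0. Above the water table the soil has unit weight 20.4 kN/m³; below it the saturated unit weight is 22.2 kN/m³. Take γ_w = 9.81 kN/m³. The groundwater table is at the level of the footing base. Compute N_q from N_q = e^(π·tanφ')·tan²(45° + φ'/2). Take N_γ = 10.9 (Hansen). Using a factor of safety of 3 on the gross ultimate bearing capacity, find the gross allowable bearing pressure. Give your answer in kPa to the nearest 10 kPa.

q_all ≈ 280 kPa

N_q = e^(π·tan28°)·tan²(59°) = 14.72.
Effective surcharge at the founding depth q = γ·D_f = 20.4 × 2.1 = 42.84 kPa.
The water table coincides with the base, so in the self-weight term γ → γ' = 12.39 kN/m³.
q_ult = q·N_q + 0.5·γ·B·N_γ
     = 42.84 × 14.72 + 0.5 × 12.39 × 3 × 10.9
     = 630.6 + 202.58 = 833.18 kPa.
q_all = 833.18 / 3 = 277.73 kPa.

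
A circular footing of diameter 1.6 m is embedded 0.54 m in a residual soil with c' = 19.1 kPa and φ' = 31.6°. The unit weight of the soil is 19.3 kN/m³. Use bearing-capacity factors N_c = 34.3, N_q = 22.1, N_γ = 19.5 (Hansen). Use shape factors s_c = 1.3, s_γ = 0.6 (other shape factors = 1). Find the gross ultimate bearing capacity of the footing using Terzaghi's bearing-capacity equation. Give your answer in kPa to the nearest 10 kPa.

q = γ·D_f = 19.3 × 0.54 = 10.422 kPa.
c·N_c·s_c = 19.1 × 34.3 × 1.3 = 851.67 kPa
q·N_q = 10.422 × 22.1 = 230.33 kPa
0.5·γ·B·N_γ·s_γ = 0.5 × 19.3 × 1.6 × 19.5 × 0.6 = 180.65 kPa
q_ult = 851.67 + 230.33 + 180.65 = 1262.6 kPa.

q_ult ≈ 1260 kPa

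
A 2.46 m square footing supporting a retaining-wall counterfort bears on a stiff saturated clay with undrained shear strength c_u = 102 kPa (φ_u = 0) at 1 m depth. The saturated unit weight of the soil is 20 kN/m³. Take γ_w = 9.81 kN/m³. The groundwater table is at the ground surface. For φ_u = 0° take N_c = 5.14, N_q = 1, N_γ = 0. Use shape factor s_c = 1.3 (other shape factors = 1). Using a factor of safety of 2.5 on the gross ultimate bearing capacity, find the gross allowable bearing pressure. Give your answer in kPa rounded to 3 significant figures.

Water table at ground surface, so effective unit weight γ' = 20 − 9.81 = 10.19 kN/m³ is used throughout; overburden q = 10.19 × 1 = 10.19 kPa.
Cohesion term c·N_c·s_c = 102 × 5.14 × 1.3 = 681.56 kPa; surcharge term q·N_q = 10.19 × 1 = 10.19 kPa.
q_ult = 681.56 + 10.19 = 691.75 kPa.
q_all = 691.75 / 2.5 = 276.7 kPa.

q_all ≈ 277 kPa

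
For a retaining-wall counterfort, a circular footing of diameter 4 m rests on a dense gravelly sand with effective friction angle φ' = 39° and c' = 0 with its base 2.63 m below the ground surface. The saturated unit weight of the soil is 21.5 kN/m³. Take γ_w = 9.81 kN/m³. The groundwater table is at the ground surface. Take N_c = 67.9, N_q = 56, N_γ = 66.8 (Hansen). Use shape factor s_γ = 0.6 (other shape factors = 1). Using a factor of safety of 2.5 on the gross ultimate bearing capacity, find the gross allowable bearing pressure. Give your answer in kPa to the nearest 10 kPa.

With the water table at the surface the whole profile is submerged: γ' = 21.5 − 9.81 = 11.69 kN/m³, so q = γ'·D_f = 30.745 kPa; the same γ' applies in the ½γBN_γ term.
q_ult = q·N_q + 0.5·γ·B·N_γ·s_γ
     = 30.745 × 56 + 0.5 × 11.69 × 4 × 66.8 × 0.6
     = 1721.7 + 937.07 = 2658.8 kPa.
q_all = 2658.8 / 2.5 = 1063.5 kPa.

q_all ≈ 1060 kPa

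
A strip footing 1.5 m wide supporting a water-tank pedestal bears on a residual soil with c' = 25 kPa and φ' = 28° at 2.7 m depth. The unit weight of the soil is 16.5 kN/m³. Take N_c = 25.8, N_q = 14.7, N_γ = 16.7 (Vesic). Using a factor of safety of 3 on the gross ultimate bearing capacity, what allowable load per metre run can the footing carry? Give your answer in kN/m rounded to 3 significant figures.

q = γ·D_f = 16.5 × 2.7 = 44.55 kPa.
c·N_c = 25 × 25.8 = 645 kPa
q·N_q = 44.55 × 14.7 = 654.88 kPa
0.5·γ·B·N_γ = 0.5 × 16.5 × 1.5 × 16.7 = 206.66 kPa
q_ult = 645 + 654.88 + 206.66 = 1506.5 kPa.
Gross allowable pressure q_all = 1506.5 / 3 = 502.18 kPa.
Allowable wall load = q_all × B = 502.18 × 1.5 = 753.27 kN per metre run.

≈ 753 kN/m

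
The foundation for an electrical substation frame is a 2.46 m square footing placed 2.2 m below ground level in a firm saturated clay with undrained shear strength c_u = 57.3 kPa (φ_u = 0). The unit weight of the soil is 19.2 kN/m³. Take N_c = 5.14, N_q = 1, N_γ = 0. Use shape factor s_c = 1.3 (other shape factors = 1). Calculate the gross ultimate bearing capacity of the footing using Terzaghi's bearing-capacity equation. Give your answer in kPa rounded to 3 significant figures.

q_ult ≈ 425 kPa

Overburden at base level: q = 19.2 × 2.2 = 42.24 kPa.
Cohesion term c·N_c·s_c = 57.3 × 5.14 × 1.3 = 382.88 kPa; surcharge term q·N_q = 42.24 × 1 = 42.24 kPa.
q_ult = 382.88 + 42.24 = 425.12 kPa.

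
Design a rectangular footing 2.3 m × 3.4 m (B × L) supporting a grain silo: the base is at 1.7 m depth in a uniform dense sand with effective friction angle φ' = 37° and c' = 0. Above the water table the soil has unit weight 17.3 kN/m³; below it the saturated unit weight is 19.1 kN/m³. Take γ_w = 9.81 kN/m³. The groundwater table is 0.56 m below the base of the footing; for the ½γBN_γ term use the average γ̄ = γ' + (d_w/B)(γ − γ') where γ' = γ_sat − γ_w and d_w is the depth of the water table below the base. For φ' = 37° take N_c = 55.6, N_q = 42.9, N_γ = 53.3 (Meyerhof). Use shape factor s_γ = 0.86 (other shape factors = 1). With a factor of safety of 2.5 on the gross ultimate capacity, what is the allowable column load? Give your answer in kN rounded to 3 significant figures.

q = γ·D_f = 17.3 × 1.7 = 29.41 kPa.
γ' = 9.29 kN/m³; averaging over the depth B below the base, γ̄ = γ' + (d_w/B)(γ − γ') = 11.24 kN/m³.
q·N_q = 29.41 × 42.9 = 1261.7 kPa
0.5·γ·B·N_γ·s_γ = 0.5 × 11.24 × 2.3 × 53.3 × 0.86 = 592.52 kPa
q_ult = 1261.7 + 592.52 = 1854.2 kPa.
Gross allowable pressure q_all = 1854.2 / 2.5 = 741.68 kPa.
Footing area = 7.82 m², so allowable column load = 741.68 × 7.82 = 5800 kN.

P_all ≈ 5800 kN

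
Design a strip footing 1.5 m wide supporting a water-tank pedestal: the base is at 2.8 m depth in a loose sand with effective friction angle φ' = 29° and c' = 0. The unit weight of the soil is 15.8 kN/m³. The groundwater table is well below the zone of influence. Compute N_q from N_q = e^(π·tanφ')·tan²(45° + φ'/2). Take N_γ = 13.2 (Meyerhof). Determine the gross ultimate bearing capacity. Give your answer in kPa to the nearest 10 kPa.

q_ult ≈ 880 kPa

tan29° = 0.5543, so N_q = e^(π×0.5543)·tan²(59.5°) = 5.705 × 2.882 = 16.44.
Overburden at base level: q = 15.8 × 2.8 = 44.24 kPa.
Surcharge term q·N_q = 44.24 × 16.443 = 727.45 kPa; self-weight term 0.5·γ·B·N_γ = 0.5 × 15.8 × 1.5 × 13.2 = 156.42 kPa.
q_ult = 727.45 + 156.42 = 883.87 kPa.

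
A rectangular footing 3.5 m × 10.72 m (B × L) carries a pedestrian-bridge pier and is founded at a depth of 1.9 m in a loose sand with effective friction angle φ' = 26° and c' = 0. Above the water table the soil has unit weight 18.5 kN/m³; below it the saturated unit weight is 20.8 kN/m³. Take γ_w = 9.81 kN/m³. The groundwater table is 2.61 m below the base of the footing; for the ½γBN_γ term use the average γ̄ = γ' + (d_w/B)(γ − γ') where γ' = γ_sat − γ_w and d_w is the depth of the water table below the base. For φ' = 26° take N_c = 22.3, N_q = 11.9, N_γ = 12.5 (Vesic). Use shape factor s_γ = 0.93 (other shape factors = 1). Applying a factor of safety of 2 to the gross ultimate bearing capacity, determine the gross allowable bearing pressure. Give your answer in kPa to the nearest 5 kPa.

q_all ≈ 380 kPa

Overburden at base level: q = 18.5 × 1.9 = 35.15 kPa.
The water table is 2.61 m below the base (< B = 3.5 m), so the ½γBN_γ term uses γ̄ = γ' + (d_w/B)(γ − γ') = 10.99 + (2.61/3.5)(18.5 − 10.99) = 16.59 kN/m³.
Surcharge term q·N_q = 35.15 × 11.9 = 418.28 kPa; self-weight term 0.5·γ·B·N_γ·s_γ = 0.5 × 16.59 × 3.5 × 12.5 × 0.93 = 337.51 kPa.
q_ult = 418.28 + 337.51 = 755.79 kPa.
q_all = q_ult / FS = 755.79 / 2 = 377.9 kPa.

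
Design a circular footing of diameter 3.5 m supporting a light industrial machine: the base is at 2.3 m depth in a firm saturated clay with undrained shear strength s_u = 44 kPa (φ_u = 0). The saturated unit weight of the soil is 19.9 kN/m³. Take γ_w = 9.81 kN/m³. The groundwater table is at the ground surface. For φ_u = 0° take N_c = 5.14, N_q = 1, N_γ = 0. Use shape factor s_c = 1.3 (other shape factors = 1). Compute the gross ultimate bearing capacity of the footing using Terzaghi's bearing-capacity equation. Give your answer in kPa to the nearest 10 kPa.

γ' = 19.9 − 9.81 = 10.09 kN/m³ (submerged throughout). q = 10.09 × 2.3 = 23.207 kPa.
c·N_c·s_c = 44 × 5.14 × 1.3 = 294.01 kPa
q·N_q = 23.207 × 1 = 23.207 kPa
q_ult = 294.01 + 23.207 = 317.21 kPa.

q_ult ≈ 320 kPa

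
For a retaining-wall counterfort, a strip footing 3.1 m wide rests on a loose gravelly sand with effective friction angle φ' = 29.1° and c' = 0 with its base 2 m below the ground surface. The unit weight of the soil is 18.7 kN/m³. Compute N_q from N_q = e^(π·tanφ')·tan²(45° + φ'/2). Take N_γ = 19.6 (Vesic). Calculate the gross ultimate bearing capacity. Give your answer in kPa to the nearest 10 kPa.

q_ult ≈ 1190 kPa

tan29.1° = 0.5566, so N_q = e^(π×0.5566)·tan²(59.55°) = 5.746 × 2.894 = 16.63.
Effective surcharge at the founding depth q = γ·D_f = 18.7 × 2 = 37.4 kPa.
q_ult = q·N_q + 0.5·γ·B·N_γ
     = 37.4 × 16.628 + 0.5 × 18.7 × 3.1 × 19.6
     = 621.89 + 568.11 = 1190 kPa.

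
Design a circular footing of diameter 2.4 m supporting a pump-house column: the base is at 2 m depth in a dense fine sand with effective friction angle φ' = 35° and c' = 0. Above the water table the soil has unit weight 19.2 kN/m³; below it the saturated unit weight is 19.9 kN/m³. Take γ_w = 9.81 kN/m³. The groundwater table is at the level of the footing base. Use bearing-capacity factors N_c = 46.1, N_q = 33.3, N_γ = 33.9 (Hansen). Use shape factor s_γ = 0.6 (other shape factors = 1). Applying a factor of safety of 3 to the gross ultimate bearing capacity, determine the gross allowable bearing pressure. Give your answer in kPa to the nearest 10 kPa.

q = γ·D_f = 19.2 × 2 = 38.4 kPa.
For the ½γBN_γ term take γ' = 19.9 − 9.81 = 10.09 kN/m³ (soil below base is submerged).
q·N_q = 38.4 × 33.3 = 1278.7 kPa
0.5·γ·B·N_γ·s_γ = 0.5 × 10.09 × 2.4 × 33.9 × 0.6 = 246.28 kPa
q_ult = 1278.7 + 246.28 = 1525 kPa.
q_all = q_ult / FS = 1525 / 3 = 508.33 kPa.

q_all ≈ 510 kPa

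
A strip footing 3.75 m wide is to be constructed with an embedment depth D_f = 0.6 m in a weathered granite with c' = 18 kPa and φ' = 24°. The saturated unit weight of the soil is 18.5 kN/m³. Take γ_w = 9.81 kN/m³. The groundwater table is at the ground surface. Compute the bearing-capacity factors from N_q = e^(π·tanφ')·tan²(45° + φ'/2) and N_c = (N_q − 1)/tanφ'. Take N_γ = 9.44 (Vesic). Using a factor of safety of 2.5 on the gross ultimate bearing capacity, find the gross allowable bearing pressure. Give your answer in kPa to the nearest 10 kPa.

N_q = e^(π·tan24°)·tan²(57°) = 9.6; N_c = (N_q − 1)/tanφ' = 19.32.
γ' = 18.5 − 9.81 = 8.69 kN/m³ (submerged throughout). q = 8.69 × 0.6 = 5.214 kPa; the same γ' applies in the ½γBN_γ term.
c·N_c = 18 × 19.324 = 347.82 kPa
q·N_q = 5.214 × 9.6034 = 50.072 kPa
0.5·γ·B·N_γ = 0.5 × 8.69 × 3.75 × 9.44 = 153.81 kPa
q_ult = 347.82 + 50.072 + 153.81 = 551.71 kPa.
q_all = 551.71 / 2.5 = 220.68 kPa.

q_all ≈ 220 kPa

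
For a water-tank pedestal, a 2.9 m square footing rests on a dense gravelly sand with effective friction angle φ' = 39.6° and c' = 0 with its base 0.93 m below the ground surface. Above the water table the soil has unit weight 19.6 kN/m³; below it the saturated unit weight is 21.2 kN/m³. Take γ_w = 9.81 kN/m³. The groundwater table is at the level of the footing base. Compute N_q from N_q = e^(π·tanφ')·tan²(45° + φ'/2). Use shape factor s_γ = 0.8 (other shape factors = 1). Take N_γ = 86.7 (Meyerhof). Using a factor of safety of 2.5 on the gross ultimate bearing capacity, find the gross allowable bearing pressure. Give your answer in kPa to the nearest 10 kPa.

q_all ≈ 900 kPa

N_q = e^(π·tan39.6°)·tan²(64.8°) = 60.74.
Effective surcharge at the founding depth q = γ·D_f = 19.6 × 0.93 = 18.228 kPa.
The water table coincides with the base, so in the self-weight term γ → γ' = 11.39 kN/m³.
q_ult = q·N_q + 0.5·γ·B·N_γ·s_γ
     = 18.228 × 60.74 + 0.5 × 11.39 × 2.9 × 86.7 × 0.8
     = 1107.2 + 1145.5 = 2252.7 kPa.
q_all = 2252.7 / 2.5 = 901.07 kPa.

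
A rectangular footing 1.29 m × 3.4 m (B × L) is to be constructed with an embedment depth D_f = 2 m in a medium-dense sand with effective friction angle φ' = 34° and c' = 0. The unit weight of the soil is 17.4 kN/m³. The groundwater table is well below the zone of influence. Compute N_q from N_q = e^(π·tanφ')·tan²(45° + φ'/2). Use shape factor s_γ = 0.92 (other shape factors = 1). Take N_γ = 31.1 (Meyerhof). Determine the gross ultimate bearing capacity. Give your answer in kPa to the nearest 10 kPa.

tan34° = 0.6745, so N_q = e^(π×0.6745)·tan²(62°) = 8.323 × 3.537 = 29.44.
Effective surcharge at the founding depth q = γ·D_f = 17.4 × 2 = 34.8 kPa.
q_ult = q·N_q + 0.5·γ·B·N_γ·s_γ
     = 34.8 × 29.44 + 0.5 × 17.4 × 1.29 × 31.1 × 0.92
     = 1024.5 + 321.11 = 1345.6 kPa.

q_ult ≈ 1350 kPa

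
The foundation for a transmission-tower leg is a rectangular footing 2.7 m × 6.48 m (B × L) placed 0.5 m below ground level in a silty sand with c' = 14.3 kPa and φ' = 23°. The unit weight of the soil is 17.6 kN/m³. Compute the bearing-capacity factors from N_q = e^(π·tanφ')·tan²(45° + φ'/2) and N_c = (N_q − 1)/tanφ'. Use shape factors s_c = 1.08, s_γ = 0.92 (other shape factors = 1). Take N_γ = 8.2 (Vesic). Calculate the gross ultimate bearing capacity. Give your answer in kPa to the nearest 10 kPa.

q_ult ≈ 530 kPa

tan23° = 0.4245, so N_q = e^(π×0.4245)·tan²(56.5°) = 3.794 × 2.283 = 8.66.
N_c = (8.66 − 1)/tan23° = 18.05.
Overburden at base level: q = 17.6 × 0.5 = 8.8 kPa.
Cohesion term c·N_c·s_c = 14.3 × 18.049 × 1.08 = 278.74 kPa; surcharge term q·N_q = 8.8 × 8.6612 = 76.218 kPa; self-weight term 0.5·γ·B·N_γ·s_γ = 0.5 × 17.6 × 2.7 × 8.2 × 0.92 = 179.25 kPa.
q_ult = 278.74 + 76.218 + 179.25 = 534.21 kPa.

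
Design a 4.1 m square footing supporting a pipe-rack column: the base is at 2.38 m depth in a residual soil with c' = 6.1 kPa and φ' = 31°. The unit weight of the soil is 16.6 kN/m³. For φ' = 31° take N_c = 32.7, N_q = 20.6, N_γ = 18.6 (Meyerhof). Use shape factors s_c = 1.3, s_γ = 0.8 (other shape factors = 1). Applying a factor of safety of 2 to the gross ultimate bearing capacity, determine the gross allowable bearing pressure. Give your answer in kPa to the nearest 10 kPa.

q = γ·D_f = 16.6 × 2.38 = 39.508 kPa.
c·N_c·s_c = 6.1 × 32.7 × 1.3 = 259.31 kPa
q·N_q = 39.508 × 20.6 = 813.86 kPa
0.5·γ·B·N_γ·s_γ = 0.5 × 16.6 × 4.1 × 18.6 × 0.8 = 506.37 kPa
q_ult = 259.31 + 813.86 + 506.37 = 1579.5 kPa.
q_all = q_ult / FS = 1579.5 / 2 = 789.77 kPa.

q_all ≈ 790 kPa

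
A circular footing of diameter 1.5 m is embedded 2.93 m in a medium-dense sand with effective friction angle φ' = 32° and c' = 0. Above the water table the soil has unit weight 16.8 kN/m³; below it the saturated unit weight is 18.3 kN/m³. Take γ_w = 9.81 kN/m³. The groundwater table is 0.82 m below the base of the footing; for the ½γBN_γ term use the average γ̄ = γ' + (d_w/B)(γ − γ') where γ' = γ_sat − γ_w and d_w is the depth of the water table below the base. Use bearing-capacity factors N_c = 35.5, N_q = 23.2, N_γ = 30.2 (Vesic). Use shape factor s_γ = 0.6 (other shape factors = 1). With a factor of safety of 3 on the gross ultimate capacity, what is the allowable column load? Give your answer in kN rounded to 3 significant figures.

Overburden at base level: q = 16.8 × 2.93 = 49.224 kPa.
The water table is 0.82 m below the base (< B = 1.5 m), so the ½γBN_γ term uses γ̄ = γ' + (d_w/B)(γ − γ') = 8.49 + (0.82/1.5)(16.8 − 8.49) = 13.033 kN/m³.
Surcharge term q·N_q = 49.224 × 23.2 = 1142 kPa; self-weight term 0.5·γ·B·N_γ·s_γ = 0.5 × 13.033 × 1.5 × 30.2 × 0.6 = 177.12 kPa.
q_ult = 1142 + 177.12 = 1319.1 kPa.
Gross allowable pressure q_all = 1319.1 / 3 = 439.7 kPa.
Footing area = 1.7671 m², so allowable column load = 439.7 × 1.7671 = 777 kN.

P_all ≈ 777 kN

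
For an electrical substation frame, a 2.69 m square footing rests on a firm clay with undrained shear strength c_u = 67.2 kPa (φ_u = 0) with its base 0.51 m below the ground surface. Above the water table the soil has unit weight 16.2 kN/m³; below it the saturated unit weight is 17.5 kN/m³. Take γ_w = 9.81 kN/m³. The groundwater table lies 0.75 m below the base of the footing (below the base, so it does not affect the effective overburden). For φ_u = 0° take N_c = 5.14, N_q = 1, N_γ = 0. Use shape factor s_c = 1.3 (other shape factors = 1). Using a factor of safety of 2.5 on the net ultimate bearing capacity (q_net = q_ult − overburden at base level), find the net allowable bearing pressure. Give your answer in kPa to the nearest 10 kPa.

q_all(net) ≈ 180 kPa

Effective surcharge at the founding depth q = γ·D_f = 16.2 × 0.51 = 8.262 kPa.
q_ult = c·N_c·s_c + q·N_q
     = 67.2 × 5.14 × 1.3 + 8.262 × 1
     = 449.03 + 8.262 = 457.29 kPa.
q_net = 457.29 − 8.262 = 449.03 kPa.
q_all(net) = 449.03 / 2.5 = 179.61 kPa.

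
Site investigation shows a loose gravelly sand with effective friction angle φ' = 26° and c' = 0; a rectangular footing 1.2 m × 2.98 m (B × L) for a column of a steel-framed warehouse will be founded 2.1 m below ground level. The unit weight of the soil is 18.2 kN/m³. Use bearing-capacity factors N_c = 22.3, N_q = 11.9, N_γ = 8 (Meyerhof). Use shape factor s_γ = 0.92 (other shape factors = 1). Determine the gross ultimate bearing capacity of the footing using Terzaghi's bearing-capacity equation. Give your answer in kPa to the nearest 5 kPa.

Overburden at base level: q = 18.2 × 2.1 = 38.22 kPa.
Surcharge term q·N_q = 38.22 × 11.9 = 454.82 kPa; self-weight term 0.5·γ·B·N_γ·s_γ = 0.5 × 18.2 × 1.2 × 8 × 0.92 = 80.371 kPa.
q_ult = 454.82 + 80.371 = 535.19 kPa.

q_ult ≈ 535 kPa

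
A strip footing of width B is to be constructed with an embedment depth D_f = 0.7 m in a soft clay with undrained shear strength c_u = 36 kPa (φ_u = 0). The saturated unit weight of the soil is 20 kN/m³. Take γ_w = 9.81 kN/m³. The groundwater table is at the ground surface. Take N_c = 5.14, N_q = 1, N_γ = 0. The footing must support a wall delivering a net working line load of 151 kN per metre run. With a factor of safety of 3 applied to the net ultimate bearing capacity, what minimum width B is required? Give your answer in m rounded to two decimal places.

With the water table at the surface the whole profile is submerged: γ' = 20 − 9.81 = 10.19 kN/m³, so q = γ'·D_f = 7.133 kPa.
q_ult = c·N_c + q·N_q
     = 36 × 5.14 + 7.133 × 1
     = 185.04 + 7.133 = 192.17 kPa.
For φ = 0 the ½γBN_γ term vanishes, so q_ult is independent of B. q_net = 192.17 − 7.133 = 185.04 kPa; q_all(net) = 185.04/3 = 61.68 kPa.
Required width B = w / q_all(net) = 151 / 61.68 = 2.448 m.

B = 2.45 m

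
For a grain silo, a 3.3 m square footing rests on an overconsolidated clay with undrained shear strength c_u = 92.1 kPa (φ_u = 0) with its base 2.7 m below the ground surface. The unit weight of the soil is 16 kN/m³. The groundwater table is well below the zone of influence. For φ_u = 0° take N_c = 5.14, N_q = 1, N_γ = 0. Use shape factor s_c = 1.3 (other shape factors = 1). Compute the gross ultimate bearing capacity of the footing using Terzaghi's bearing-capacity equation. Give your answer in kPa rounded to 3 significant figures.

q_ult ≈ 659 kPa

Effective surcharge at the founding depth q = γ·D_f = 16 × 2.7 = 43.2 kPa.
q_ult = c·N_c·s_c + q·N_q
     = 92.1 × 5.14 × 1.3 + 43.2 × 1
     = 615.41 + 43.2 = 658.61 kPa.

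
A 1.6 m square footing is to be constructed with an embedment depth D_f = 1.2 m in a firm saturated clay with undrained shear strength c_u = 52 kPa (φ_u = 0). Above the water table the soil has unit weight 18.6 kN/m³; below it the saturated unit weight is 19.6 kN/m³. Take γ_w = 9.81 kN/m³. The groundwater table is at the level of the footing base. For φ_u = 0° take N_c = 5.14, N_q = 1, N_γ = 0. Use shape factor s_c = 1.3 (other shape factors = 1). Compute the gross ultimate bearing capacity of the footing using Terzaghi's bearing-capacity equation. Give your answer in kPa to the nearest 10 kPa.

Overburden at base level: q = 18.6 × 1.2 = 22.32 kPa.
Cohesion term c·N_c·s_c = 52 × 5.14 × 1.3 = 347.46 kPa; surcharge term q·N_q = 22.32 × 1 = 22.32 kPa.
q_ult = 347.46 + 22.32 = 369.78 kPa.

q_ult ≈ 370 kPa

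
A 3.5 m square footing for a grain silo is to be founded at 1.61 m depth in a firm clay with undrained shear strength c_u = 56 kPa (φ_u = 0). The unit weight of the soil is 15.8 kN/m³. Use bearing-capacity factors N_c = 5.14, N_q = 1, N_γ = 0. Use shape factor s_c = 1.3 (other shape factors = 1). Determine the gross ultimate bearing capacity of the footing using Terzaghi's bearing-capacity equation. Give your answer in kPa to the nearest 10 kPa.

q_ult ≈ 400 kPa

Effective surcharge at the founding depth q = γ·D_f = 15.8 × 1.61 = 25.438 kPa.
q_ult = c·N_c·s_c + q·N_q
     = 56 × 5.14 × 1.3 + 25.438 × 1
     = 374.19 + 25.438 = 399.63 kPa.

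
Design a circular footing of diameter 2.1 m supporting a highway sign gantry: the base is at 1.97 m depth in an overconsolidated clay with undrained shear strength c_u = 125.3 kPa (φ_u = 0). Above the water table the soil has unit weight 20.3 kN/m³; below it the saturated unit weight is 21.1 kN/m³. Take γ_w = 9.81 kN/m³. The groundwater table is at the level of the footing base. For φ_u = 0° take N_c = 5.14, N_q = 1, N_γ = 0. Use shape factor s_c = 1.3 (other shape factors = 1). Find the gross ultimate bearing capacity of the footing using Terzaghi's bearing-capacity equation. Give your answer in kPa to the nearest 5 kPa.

q_ult ≈ 875 kPa

Effective surcharge at the founding depth q = γ·D_f = 20.3 × 1.97 = 39.991 kPa.
q_ult = c·N_c·s_c + q·N_q
     = 125.3 × 5.14 × 1.3 + 39.991 × 1
     = 837.25 + 39.991 = 877.25 kPa.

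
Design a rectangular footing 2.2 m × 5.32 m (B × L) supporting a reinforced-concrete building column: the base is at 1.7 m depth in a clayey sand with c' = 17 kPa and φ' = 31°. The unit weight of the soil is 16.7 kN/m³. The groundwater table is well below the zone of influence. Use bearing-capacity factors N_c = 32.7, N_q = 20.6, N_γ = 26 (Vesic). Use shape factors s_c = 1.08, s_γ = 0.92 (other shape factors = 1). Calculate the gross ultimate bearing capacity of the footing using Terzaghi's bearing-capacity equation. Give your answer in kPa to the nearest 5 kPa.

Effective surcharge at the founding depth q = γ·D_f = 16.7 × 1.7 = 28.39 kPa.
q_ult = c·N_c·s_c + q·N_q + 0.5·γ·B·N_γ·s_γ
     = 17 × 32.7 × 1.08 + 28.39 × 20.6 + 0.5 × 16.7 × 2.2 × 26 × 0.92
     = 600.37 + 584.83 + 439.41 = 1624.6 kPa.

q_ult ≈ 1625 kPa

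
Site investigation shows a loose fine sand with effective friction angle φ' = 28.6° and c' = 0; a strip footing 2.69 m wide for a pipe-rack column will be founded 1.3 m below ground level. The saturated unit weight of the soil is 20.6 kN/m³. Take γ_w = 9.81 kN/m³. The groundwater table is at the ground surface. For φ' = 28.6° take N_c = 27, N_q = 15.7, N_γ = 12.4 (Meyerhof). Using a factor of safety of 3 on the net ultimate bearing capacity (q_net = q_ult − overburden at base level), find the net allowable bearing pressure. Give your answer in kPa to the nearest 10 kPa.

With the water table at the surface the whole profile is submerged: γ' = 20.6 − 9.81 = 10.79 kN/m³, so q = γ'·D_f = 14.027 kPa; the same γ' applies in the ½γBN_γ term.
q_ult = q·N_q + 0.5·γ·B·N_γ
     = 14.027 × 15.7 + 0.5 × 10.79 × 2.69 × 12.4
     = 220.22 + 179.96 = 400.18 kPa.
q_net = 400.18 − 14.027 = 386.15 kPa.
q_all(net) = 386.15 / 3 = 128.72 kPa.

q_all(net) ≈ 130 kPa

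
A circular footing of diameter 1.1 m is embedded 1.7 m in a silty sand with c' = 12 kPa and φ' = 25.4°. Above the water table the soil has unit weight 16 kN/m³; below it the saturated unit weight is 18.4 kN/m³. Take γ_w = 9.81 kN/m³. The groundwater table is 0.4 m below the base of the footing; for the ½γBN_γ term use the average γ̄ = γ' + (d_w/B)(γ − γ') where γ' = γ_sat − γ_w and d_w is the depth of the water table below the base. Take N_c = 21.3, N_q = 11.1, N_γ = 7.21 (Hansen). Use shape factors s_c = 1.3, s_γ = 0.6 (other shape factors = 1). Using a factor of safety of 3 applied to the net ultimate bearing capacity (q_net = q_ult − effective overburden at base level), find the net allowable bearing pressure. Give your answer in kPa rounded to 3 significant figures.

q_all(net) ≈ 211 kPa

q = γ·D_f = 16 × 1.7 = 27.2 kPa.
γ' = 8.59 kN/m³; averaging over the depth B below the base, γ̄ = γ' + (d_w/B)(γ − γ') = 11.285 kN/m³.
c·N_c·s_c = 12 × 21.3 × 1.3 = 332.28 kPa
q·N_q = 27.2 × 11.1 = 301.92 kPa
0.5·γ·B·N_γ·s_γ = 0.5 × 11.285 × 1.1 × 7.21 × 0.6 = 26.849 kPa
q_ult = 332.28 + 301.92 + 26.849 = 661.05 kPa.
Net ultimate: q_net = 661.05 − 27.2 = 633.85 kPa.
q_all(net) = 633.85 / 3 = 211.28 kPa.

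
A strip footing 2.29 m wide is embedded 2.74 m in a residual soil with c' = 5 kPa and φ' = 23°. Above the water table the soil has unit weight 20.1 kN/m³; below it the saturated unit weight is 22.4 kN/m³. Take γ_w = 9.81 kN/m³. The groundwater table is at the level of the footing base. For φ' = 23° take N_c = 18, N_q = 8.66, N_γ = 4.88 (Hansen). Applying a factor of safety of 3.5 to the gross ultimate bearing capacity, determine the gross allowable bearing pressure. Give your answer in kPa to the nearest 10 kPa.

q = γ·D_f = 20.1 × 2.74 = 55.074 kPa.
For the ½γBN_γ term take γ' = 22.4 − 9.81 = 12.59 kN/m³ (soil below base is submerged).
c·N_c = 5 × 18 = 90 kPa
q·N_q = 55.074 × 8.66 = 476.94 kPa
0.5·γ·B·N_γ = 0.5 × 12.59 × 2.29 × 4.88 = 70.348 kPa
q_ult = 90 + 476.94 + 70.348 = 637.29 kPa.
q_all = q_ult / FS = 637.29 / 3.5 = 182.08 kPa.

q_all ≈ 180 kPa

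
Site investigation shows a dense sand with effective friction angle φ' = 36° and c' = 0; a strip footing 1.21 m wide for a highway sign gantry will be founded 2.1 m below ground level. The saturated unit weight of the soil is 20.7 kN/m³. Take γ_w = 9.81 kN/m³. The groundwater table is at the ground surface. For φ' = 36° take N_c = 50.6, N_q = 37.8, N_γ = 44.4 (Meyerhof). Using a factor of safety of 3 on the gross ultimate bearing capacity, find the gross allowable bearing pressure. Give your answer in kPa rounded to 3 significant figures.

γ' = 20.7 − 9.81 = 10.89 kN/m³ (submerged throughout). q = 10.89 × 2.1 = 22.869 kPa; the same γ' applies in the ½γBN_γ term.
q·N_q = 22.869 × 37.8 = 864.45 kPa
0.5·γ·B·N_γ = 0.5 × 10.89 × 1.21 × 44.4 = 292.53 kPa
q_ult = 864.45 + 292.53 = 1157 kPa.
q_all = 1157 / 3 = 385.66 kPa.

q_all ≈ 386 kPa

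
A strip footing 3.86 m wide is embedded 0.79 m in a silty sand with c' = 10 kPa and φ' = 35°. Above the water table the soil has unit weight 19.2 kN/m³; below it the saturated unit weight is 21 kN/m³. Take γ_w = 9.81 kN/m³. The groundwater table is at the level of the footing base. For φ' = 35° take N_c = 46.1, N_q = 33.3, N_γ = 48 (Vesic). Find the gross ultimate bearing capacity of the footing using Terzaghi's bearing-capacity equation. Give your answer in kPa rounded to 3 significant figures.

q_ult ≈ 2000 kPa

Effective surcharge at the founding depth q = γ·D_f = 19.2 × 0.79 = 15.168 kPa.
The water table coincides with the base, so in the self-weight term γ → γ' = 11.19 kN/m³.
q_ult = c·N_c + q·N_q + 0.5·γ·B·N_γ
     = 10 × 46.1 + 15.168 × 33.3 + 0.5 × 11.19 × 3.86 × 48
     = 461 + 505.09 + 1036.6 = 2002.7 kPa.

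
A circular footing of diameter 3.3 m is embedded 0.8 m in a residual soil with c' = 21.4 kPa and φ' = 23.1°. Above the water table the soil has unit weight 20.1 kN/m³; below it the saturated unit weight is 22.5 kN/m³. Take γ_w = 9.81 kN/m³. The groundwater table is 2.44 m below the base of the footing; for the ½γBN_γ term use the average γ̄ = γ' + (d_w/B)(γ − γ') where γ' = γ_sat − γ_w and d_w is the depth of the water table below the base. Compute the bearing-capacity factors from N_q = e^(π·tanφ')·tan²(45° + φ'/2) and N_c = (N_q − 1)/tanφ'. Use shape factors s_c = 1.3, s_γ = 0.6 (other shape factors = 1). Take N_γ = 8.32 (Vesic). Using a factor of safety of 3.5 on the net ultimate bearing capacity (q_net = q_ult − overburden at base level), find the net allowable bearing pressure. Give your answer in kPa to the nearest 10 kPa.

q_all(net) ≈ 220 kPa

N_q = e^(π·tan23.1°)·tan²(56.55°) = 8.75; N_c = (N_q − 1)/tanφ' = 18.17.
Overburden at base level: q = 20.1 × 0.8 = 16.08 kPa.
The water table is 2.44 m below the base (< B = 3.3 m), so the ½γBN_γ term uses γ̄ = γ' + (d_w/B)(γ − γ') = 12.69 + (2.44/3.3)(20.1 − 12.69) = 18.169 kN/m³.
Cohesion term c·N_c·s_c = 21.4 × 18.171 × 1.3 = 505.52 kPa; surcharge term q·N_q = 16.08 × 8.7506 = 140.71 kPa; self-weight term 0.5·γ·B·N_γ·s_γ = 0.5 × 18.169 × 3.3 × 8.32 × 0.6 = 149.65 kPa.
q_ult = 505.52 + 140.71 + 149.65 = 795.88 kPa.
q_net = 795.88 − 16.08 = 779.8 kPa.
q_all(net) = 779.8 / 3.5 = 222.8 kPa.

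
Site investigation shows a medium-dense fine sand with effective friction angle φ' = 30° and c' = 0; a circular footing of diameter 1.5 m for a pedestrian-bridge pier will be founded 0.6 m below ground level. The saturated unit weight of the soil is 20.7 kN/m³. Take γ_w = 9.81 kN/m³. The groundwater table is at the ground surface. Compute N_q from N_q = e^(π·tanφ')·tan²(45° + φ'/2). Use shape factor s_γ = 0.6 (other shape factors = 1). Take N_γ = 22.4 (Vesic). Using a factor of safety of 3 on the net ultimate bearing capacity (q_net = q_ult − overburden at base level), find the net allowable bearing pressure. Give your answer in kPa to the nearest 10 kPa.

q_all(net) ≈ 70 kPa

N_q = e^(π·tan30°)·tan²(60°) = 18.4.
Water table at ground surface, so effective unit weight γ' = 20.7 − 9.81 = 10.89 kN/m³ is used throughout; overburden q = 10.89 × 0.6 = 6.534 kPa; the same γ' applies in the ½γBN_γ term.
Surcharge term q·N_q = 6.534 × 18.401 = 120.23 kPa; self-weight term 0.5·γ·B·N_γ·s_γ = 0.5 × 10.89 × 1.5 × 22.4 × 0.6 = 109.77 kPa.
q_ult = 120.23 + 109.77 = 230 kPa.
q_net = 230 − 6.534 = 223.47 kPa.
q_all(net) = 223.47 / 3 = 74.49 kPa.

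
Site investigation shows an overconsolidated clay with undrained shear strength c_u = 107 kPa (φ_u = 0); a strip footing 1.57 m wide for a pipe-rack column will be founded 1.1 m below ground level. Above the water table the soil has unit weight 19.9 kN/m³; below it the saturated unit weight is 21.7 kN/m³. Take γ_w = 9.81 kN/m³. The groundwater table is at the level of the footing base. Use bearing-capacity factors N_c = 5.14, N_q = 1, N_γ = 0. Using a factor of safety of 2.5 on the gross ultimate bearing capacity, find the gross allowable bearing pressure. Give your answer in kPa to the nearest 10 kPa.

Effective surcharge at the founding depth q = γ·D_f = 19.9 × 1.1 = 21.89 kPa.
q_ult = c·N_c + q·N_q
     = 107 × 5.14 + 21.89 × 1
     = 549.98 + 21.89 = 571.87 kPa.
q_all = 571.87 / 2.5 = 228.75 kPa.

q_all ≈ 230 kPa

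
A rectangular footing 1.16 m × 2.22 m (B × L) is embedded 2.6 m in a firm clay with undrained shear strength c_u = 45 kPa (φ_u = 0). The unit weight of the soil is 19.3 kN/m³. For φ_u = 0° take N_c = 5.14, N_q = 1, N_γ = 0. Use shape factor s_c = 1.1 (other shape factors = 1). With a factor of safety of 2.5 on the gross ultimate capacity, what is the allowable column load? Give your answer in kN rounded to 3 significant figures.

P_all ≈ 314 kN

q = γ·D_f = 19.3 × 2.6 = 50.18 kPa.
c·N_c·s_c = 45 × 5.14 × 1.1 = 254.43 kPa
q·N_q = 50.18 × 1 = 50.18 kPa
q_ult = 254.43 + 50.18 = 304.61 kPa.
Gross allowable pressure q_all = 304.61 / 2.5 = 121.84 kPa.
Footing area = 2.5752 m², so allowable column load = 121.84 × 2.5752 = 313.77 kN.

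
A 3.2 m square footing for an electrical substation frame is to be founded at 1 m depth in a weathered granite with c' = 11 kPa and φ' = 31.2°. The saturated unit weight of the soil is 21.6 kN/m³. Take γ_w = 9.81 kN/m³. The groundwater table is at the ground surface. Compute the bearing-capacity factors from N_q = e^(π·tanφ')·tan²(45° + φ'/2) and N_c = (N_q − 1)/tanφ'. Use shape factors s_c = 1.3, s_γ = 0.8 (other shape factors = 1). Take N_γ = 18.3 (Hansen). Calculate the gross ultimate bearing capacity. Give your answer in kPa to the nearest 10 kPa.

q_ult ≈ 1000 kPa

tan31.2° = 0.6056, so N_q = e^(π×0.6056)·tan²(60.6°) = 6.703 × 3.15 = 21.11.
N_c = (21.11 − 1)/tan31.2° = 33.21.
With the water table at the surface the whole profile is submerged: γ' = 21.6 − 9.81 = 11.79 kN/m³, so q = γ'·D_f = 11.79 kPa; the same γ' applies in the ½γBN_γ term.
q_ult = c·N_c·s_c + q·N_q + 0.5·γ·B·N_γ·s_γ
     = 11 × 33.211 × 1.3 + 11.79 × 21.113 + 0.5 × 11.79 × 3.2 × 18.3 × 0.8
     = 474.91 + 248.92 + 276.17 = 1000 kPa.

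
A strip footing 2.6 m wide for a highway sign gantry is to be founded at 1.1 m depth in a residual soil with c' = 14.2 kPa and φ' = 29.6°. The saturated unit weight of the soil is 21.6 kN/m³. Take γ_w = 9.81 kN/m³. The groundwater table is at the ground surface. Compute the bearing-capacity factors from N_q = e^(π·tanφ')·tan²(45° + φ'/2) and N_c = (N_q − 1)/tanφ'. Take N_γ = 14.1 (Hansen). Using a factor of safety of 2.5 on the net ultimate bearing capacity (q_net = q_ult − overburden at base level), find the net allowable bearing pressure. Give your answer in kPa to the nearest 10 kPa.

N_q = e^(π·tan29.6°)·tan²(59.8°) = 17.59; N_c = (N_q − 1)/tanφ' = 29.2.
With the water table at the surface the whole profile is submerged: γ' = 21.6 − 9.81 = 11.79 kN/m³, so q = γ'·D_f = 12.969 kPa; the same γ' applies in the ½γBN_γ term.
q_ult = c·N_c + q·N_q + 0.5·γ·B·N_γ
     = 14.2 × 29.199 + 12.969 × 17.588 + 0.5 × 11.79 × 2.6 × 14.1
     = 414.63 + 228.09 + 216.11 = 858.84 kPa.
q_net = 858.84 − 12.969 = 845.87 kPa.
q_all(net) = 845.87 / 2.5 = 338.35 kPa.

q_all(net) ≈ 340 kPa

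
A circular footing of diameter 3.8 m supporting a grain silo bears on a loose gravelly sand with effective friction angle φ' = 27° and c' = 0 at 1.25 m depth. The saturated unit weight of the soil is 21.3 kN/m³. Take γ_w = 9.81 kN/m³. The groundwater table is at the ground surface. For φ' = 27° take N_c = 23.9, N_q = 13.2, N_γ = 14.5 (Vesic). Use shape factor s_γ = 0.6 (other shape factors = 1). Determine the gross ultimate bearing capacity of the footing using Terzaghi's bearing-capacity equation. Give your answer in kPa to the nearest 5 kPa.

q_ult ≈ 380 kPa

With the water table at the surface the whole profile is submerged: γ' = 21.3 − 9.81 = 11.49 kN/m³, so q = γ'·D_f = 14.363 kPa; the same γ' applies in the ½γBN_γ term.
q_ult = q·N_q + 0.5·γ·B·N_γ·s_γ
     = 14.363 × 13.2 + 0.5 × 11.49 × 3.8 × 14.5 × 0.6
     = 189.59 + 189.93 = 379.51 kPa.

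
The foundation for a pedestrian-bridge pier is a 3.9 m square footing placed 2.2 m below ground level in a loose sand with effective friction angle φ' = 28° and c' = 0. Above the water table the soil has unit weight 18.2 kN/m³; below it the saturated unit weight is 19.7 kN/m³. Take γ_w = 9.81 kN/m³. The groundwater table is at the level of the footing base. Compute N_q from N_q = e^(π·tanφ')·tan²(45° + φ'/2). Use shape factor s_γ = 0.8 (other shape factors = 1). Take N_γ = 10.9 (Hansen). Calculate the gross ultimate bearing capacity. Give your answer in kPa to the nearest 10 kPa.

q_ult ≈ 760 kPa

tan28° = 0.5317, so N_q = e^(π×0.5317)·tan²(59°) = 5.314 × 2.77 = 14.72.
Effective surcharge at the founding depth q = γ·D_f = 18.2 × 2.2 = 40.04 kPa.
The water table coincides with the base, so in the self-weight term γ → γ' = 9.89 kN/m³.
q_ult = q·N_q + 0.5·γ·B·N_γ·s_γ
     = 40.04 × 14.72 + 0.5 × 9.89 × 3.9 × 10.9 × 0.8
     = 589.38 + 168.17 = 757.55 kPa.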